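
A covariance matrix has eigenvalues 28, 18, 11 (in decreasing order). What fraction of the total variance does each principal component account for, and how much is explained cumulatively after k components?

Step 1 — total variance = trace(Sigma) = Σ λ_i = 28 + 18 + 11 = 57.

Step 2 — fraction explained by component i = λ_i / Σ λ:
  PC1: 28/57 = 0.4912
  PC2: 18/57 = 0.3158
  PC3: 11/57 = 0.193

Step 3 — cumulative fraction after k components = (λ_1 + ... + λ_k) / Σ λ:
  k = 1: 28/57 = 0.4912
  k = 2: (28 + 18)/57 = 46/57 = 0.807
  k = 3: (28 + 18 + 11)/57 = 57/57 = 1

Summary (fraction, with percent):

explained: PC1 0.4912 (49.12%), PC2 0.3158 (31.58%), PC3 0.193 (19.3%);  cumulative: 0.4912, 0.807, 1


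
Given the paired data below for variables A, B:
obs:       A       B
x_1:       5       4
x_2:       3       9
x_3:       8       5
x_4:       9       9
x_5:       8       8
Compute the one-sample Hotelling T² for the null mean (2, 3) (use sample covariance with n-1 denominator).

Step 1 — sample mean vector:
  mean(A) = (5 + 3 + 8 + 9 + 8) / 5 = 33/5 = 6.6
  mean(B) = (4 + 9 + 5 + 9 + 8) / 5 = 35/5 = 7
  x̄ = (6.6, 7),  deviation x̄ - mu_0 = (6.6, 7) - (2, 3) = (4.6, 4).

Step 2 — sample covariance matrix, S[i,j] = (1/(n-1)) · Σ_k (x_{k,i} - mean_i) · (x_{k,j} - mean_j), divisor n-1 = 4:
  S[A,A] = ((-1.6)·(-1.6) + (-3.6)·(-3.6) + (1.4)·(1.4) + (2.4)·(2.4) + (1.4)·(1.4)) / 4 = 25.2/4 = 6.3
  S[A,B] = ((-1.6)·(-3) + (-3.6)·(2) + (1.4)·(-2) + (2.4)·(2) + (1.4)·(1)) / 4 = 1/4 = 0.25
  S[B,B] = ((-3)·(-3) + (2)·(2) + (-2)·(-2) + (2)·(2) + (1)·(1)) / 4 = 22/4 = 5.5
  S = [[6.3, 0.25],
 [0.25, 5.5]].

Step 3 — invert S. det(S) = 6.3·5.5 - (0.25)² = 34.5875.
  S^{-1} = (1/det) · [[d, -b], [-b, a]] = [[0.159, -0.0072],
 [-0.0072, 0.1821]].

Step 4 — quadratic form (x̄ - mu_0)^T · S^{-1} · (x̄ - mu_0):
  S^{-1} · (x̄ - mu_0) = (0.7026, 0.6953),
  (x̄ - mu_0)^T · [...] = (4.6)·(0.7026) + (4)·(0.6953) = 6.0132.

Step 5 — scale by n: T² = 5 · 6.0132 = 30.0658.

T² ≈ 30.0658


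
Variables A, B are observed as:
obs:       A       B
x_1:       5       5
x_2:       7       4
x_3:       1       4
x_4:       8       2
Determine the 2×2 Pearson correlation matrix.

Step 1 — column means:
  mean(A) = (5 + 7 + 1 + 8) / 4 = 21/4 = 5.25
  mean(B) = (5 + 4 + 4 + 2) / 4 = 15/4 = 3.75

Step 2 — sample variances and covariances s[i,j] = (1/(n-1)) · Σ_k (x_{k,i} - mean_i) · (x_{k,j} - mean_j), with n-1 = 3:
  s[A,A] = ((-0.25)·(-0.25) + (1.75)·(1.75) + (-4.25)·(-4.25) + (2.75)·(2.75)) / 3 = 28.75/3 = 9.5833
  s[A,B] = ((-0.25)·(1.25) + (1.75)·(0.25) + (-4.25)·(0.25) + (2.75)·(-1.75)) / 3 = -5.75/3 = -1.9167
  s[B,B] = ((1.25)·(1.25) + (0.25)·(0.25) + (0.25)·(0.25) + (-1.75)·(-1.75)) / 3 = 4.75/3 = 1.5833
  Sample standard deviations s_i = √(s[i,i]):
  s(A) = √(9.5833) = 3.0957
  s(B) = √(1.5833) = 1.2583

Step 3 — r_{ij} = s_{ij} / (s_i · s_j):
  r[A,A] = 1 (diagonal).
  r[A,B] = -1.9167 / (3.0957 · 1.2583) = -1.9167 / 3.8953 = -0.492
  r[B,B] = 1 (diagonal).

R is symmetric with unit diagonal. Assembling:

R = [[1, -0.492],
 [-0.492, 1]]


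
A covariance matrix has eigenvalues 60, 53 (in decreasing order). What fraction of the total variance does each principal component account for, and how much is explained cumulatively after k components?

Step 1 — total variance = trace(Sigma) = Σ λ_i = 60 + 53 = 113.

Step 2 — fraction explained by component i = λ_i / Σ λ:
  PC1: 60/113 = 0.531
  PC2: 53/113 = 0.469

Step 3 — cumulative fraction after k components = (λ_1 + ... + λ_k) / Σ λ:
  k = 1: 60/113 = 0.531
  k = 2: (60 + 53)/113 = 113/113 = 1

Summary (fraction, with percent):

explained: PC1 0.531 (53.1%), PC2 0.469 (46.9%);  cumulative: 0.531, 1


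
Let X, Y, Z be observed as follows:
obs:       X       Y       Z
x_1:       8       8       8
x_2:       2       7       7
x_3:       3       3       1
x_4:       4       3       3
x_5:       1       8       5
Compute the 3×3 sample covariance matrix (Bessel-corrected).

Step 1 — column means:
  mean(X) = (8 + 2 + 3 + 4 + 1) / 5 = 18/5 = 3.6
  mean(Y) = (8 + 7 + 3 + 3 + 8) / 5 = 29/5 = 5.8
  mean(Z) = (8 + 7 + 1 + 3 + 5) / 5 = 24/5 = 4.8

Step 2 — sample covariance S[i,j] = (1/(n-1)) · Σ_k (x_{k,i} - mean_i) · (x_{k,j} - mean_j), with n-1 = 4.
  S[X,X] = ((4.4)·(4.4) + (-1.6)·(-1.6) + (-0.6)·(-0.6) + (0.4)·(0.4) + (-2.6)·(-2.6)) / 4 = 29.2/4 = 7.3
  S[X,Y] = ((4.4)·(2.2) + (-1.6)·(1.2) + (-0.6)·(-2.8) + (0.4)·(-2.8) + (-2.6)·(2.2)) / 4 = 2.6/4 = 0.65
  S[X,Z] = ((4.4)·(3.2) + (-1.6)·(2.2) + (-0.6)·(-3.8) + (0.4)·(-1.8) + (-2.6)·(0.2)) / 4 = 11.6/4 = 2.9
  S[Y,Y] = ((2.2)·(2.2) + (1.2)·(1.2) + (-2.8)·(-2.8) + (-2.8)·(-2.8) + (2.2)·(2.2)) / 4 = 26.8/4 = 6.7
  S[Y,Z] = ((2.2)·(3.2) + (1.2)·(2.2) + (-2.8)·(-3.8) + (-2.8)·(-1.8) + (2.2)·(0.2)) / 4 = 25.8/4 = 6.45
  S[Z,Z] = ((3.2)·(3.2) + (2.2)·(2.2) + (-3.8)·(-3.8) + (-1.8)·(-1.8) + (0.2)·(0.2)) / 4 = 32.8/4 = 8.2

S is symmetric (S[j,i] = S[i,j]). Assembling:

S = [[7.3, 0.65, 2.9],
 [0.65, 6.7, 6.45],
 [2.9, 6.45, 8.2]]


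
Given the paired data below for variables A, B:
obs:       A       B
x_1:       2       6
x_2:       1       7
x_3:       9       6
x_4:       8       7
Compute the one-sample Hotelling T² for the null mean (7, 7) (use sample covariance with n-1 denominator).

Step 1 — sample mean vector:
  mean(A) = (2 + 1 + 9 + 8) / 4 = 20/4 = 5
  mean(B) = (6 + 7 + 6 + 7) / 4 = 26/4 = 6.5
  x̄ = (5, 6.5),  deviation x̄ - mu_0 = (5, 6.5) - (7, 7) = (-2, -0.5).

Step 2 — sample covariance matrix, S[i,j] = (1/(n-1)) · Σ_k (x_{k,i} - mean_i) · (x_{k,j} - mean_j), divisor n-1 = 3:
  S[A,A] = ((-3)·(-3) + (-4)·(-4) + (4)·(4) + (3)·(3)) / 3 = 50/3 = 16.6667
  S[A,B] = ((-3)·(-0.5) + (-4)·(0.5) + (4)·(-0.5) + (3)·(0.5)) / 3 = -1/3 = -0.3333
  S[B,B] = ((-0.5)·(-0.5) + (0.5)·(0.5) + (-0.5)·(-0.5) + (0.5)·(0.5)) / 3 = 1/3 = 0.3333
  S = [[16.6667, -0.3333],
 [-0.3333, 0.3333]].

Step 3 — invert S. det(S) = 16.6667·0.3333 - (-0.3333)² = 5.4444.
  S^{-1} = (1/det) · [[d, -b], [-b, a]] = [[0.0612, 0.0612],
 [0.0612, 3.0612]].

Step 4 — quadratic form (x̄ - mu_0)^T · S^{-1} · (x̄ - mu_0):
  S^{-1} · (x̄ - mu_0) = (-0.1531, -1.6531),
  (x̄ - mu_0)^T · [...] = (-2)·(-0.1531) + (-0.5)·(-1.6531) = 1.1327.

Step 5 — scale by n: T² = 4 · 1.1327 = 4.5306.

T² ≈ 4.5306


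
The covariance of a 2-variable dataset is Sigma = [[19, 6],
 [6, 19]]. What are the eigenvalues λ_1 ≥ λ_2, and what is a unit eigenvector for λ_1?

Step 1 — characteristic polynomial of 2×2 Sigma:
  det(Sigma - λI) = λ² - trace · λ + det = 0.
  trace = 19 + 19 = 38, det = 19·19 - (6)² = 325.
Step 2 — discriminant:
  Δ = trace² - 4·det = 1444 - 1300 = 144.
Step 3 — eigenvalues:
  λ = (trace ± √Δ)/2 = (38 ± 12)/2,
  λ_1 = 25,  λ_2 = 13.

Step 4 — unit eigenvector for λ_1: solve (Sigma - λ_1 I)v = 0. First row:
  (19 - 25)·v_x + (6)·v_y = 0, i.e. (-6)·v_x + (6)·v_y = 0,
  so v ∝ (b, λ_1 - a) = (6, 6) = u.
  ||u|| = √((6)² + (6)²) = √(72) ≈ 8.4853,
  v_1 = u/||u|| ≈ (0.7071, 0.7071) (||v_1|| = 1).

λ_1 = 25,  λ_2 = 13;  v_1 ≈ (0.7071, 0.7071)


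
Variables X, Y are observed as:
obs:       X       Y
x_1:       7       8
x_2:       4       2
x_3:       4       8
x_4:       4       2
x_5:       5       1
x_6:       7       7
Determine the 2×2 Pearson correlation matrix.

Step 1 — column means:
  mean(X) = (7 + 4 + 4 + 4 + 5 + 7) / 6 = 31/6 = 5.1667
  mean(Y) = (8 + 2 + 8 + 2 + 1 + 7) / 6 = 28/6 = 4.6667

Step 2 — sample variances and covariances s[i,j] = (1/(n-1)) · Σ_k (x_{k,i} - mean_i) · (x_{k,j} - mean_j), with n-1 = 5:
  s[X,X] = ((1.8333)·(1.8333) + (-1.1667)·(-1.1667) + (-1.1667)·(-1.1667) + (-1.1667)·(-1.1667) + (-0.1667)·(-0.1667) + (1.8333)·(1.8333)) / 5 = 10.8333/5 = 2.1667
  s[X,Y] = ((1.8333)·(3.3333) + (-1.1667)·(-2.6667) + (-1.1667)·(3.3333) + (-1.1667)·(-2.6667) + (-0.1667)·(-3.6667) + (1.8333)·(2.3333)) / 5 = 13.3333/5 = 2.6667
  s[Y,Y] = ((3.3333)·(3.3333) + (-2.6667)·(-2.6667) + (3.3333)·(3.3333) + (-2.6667)·(-2.6667) + (-3.6667)·(-3.6667) + (2.3333)·(2.3333)) / 5 = 55.3333/5 = 11.0667
  Sample standard deviations s_i = √(s[i,i]):
  s(X) = √(2.1667) = 1.472
  s(Y) = √(11.0667) = 3.3267

Step 3 — r_{ij} = s_{ij} / (s_i · s_j):
  r[X,X] = 1 (diagonal).
  r[X,Y] = 2.6667 / (1.472 · 3.3267) = 2.6667 / 4.8967 = 0.5446
  r[Y,Y] = 1 (diagonal).

R is symmetric with unit diagonal. Assembling:

R = [[1, 0.5446],
 [0.5446, 1]]


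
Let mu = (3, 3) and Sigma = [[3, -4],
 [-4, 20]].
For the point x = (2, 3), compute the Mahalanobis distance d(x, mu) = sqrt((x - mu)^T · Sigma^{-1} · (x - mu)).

Step 1 — centre the observation: (x - mu) = (-1, 0).

Step 2 — invert Sigma. det(Sigma) = 3·20 - (-4)² = 44.
  Sigma^{-1} = (1/det) · [[d, -b], [-b, a]] = [[0.4545, 0.0909],
 [0.0909, 0.0682]].

Step 3 — form the quadratic (x - mu)^T · Sigma^{-1} · (x - mu):
  Sigma^{-1} · (x - mu) = (-0.4545, -0.0909).
  (x - mu)^T · [Sigma^{-1} · (x - mu)] = (-1)·(-0.4545) + (0)·(-0.0909) = 0.4545.

Step 4 — take square root: d = √(0.4545) ≈ 0.6742.

d(x, mu) = √(0.4545) ≈ 0.6742


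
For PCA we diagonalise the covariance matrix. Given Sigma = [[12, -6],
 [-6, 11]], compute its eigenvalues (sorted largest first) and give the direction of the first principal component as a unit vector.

Step 1 — characteristic polynomial of 2×2 Sigma:
  det(Sigma - λI) = λ² - trace · λ + det = 0.
  trace = 12 + 11 = 23, det = 12·11 - (-6)² = 96.
Step 2 — discriminant:
  Δ = trace² - 4·det = 529 - 384 = 145.
Step 3 — eigenvalues:
  λ = (trace ± √Δ)/2 = (23 ± 12.0416)/2,
  λ_1 = 17.5208,  λ_2 = 5.4792.

Step 4 — unit eigenvector for λ_1: solve (Sigma - λ_1 I)v = 0. First row:
  (12 - 17.5208)·v_x + (-6)·v_y = 0, i.e. (-5.5208)·v_x + (-6)·v_y = 0,
  so v ∝ (b, λ_1 - a) = (-6, 5.5208); multiply by -1 so the first entry is positive: u = (6, -5.5208).
  ||u|| = √((6)² + (-5.5208)²) = √(66.4792) ≈ 8.1535,
  v_1 = u/||u|| ≈ (0.7359, -0.6771) (||v_1|| = 1).

λ_1 = 17.5208,  λ_2 = 5.4792;  v_1 ≈ (0.7359, -0.6771)


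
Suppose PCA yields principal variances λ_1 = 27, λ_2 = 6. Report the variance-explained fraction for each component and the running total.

Step 1 — total variance = trace(Sigma) = Σ λ_i = 27 + 6 = 33.

Step 2 — fraction explained by component i = λ_i / Σ λ:
  PC1: 27/33 = 0.8182
  PC2: 6/33 = 0.1818

Step 3 — cumulative fraction after k components = (λ_1 + ... + λ_k) / Σ λ:
  k = 1: 27/33 = 0.8182
  k = 2: (27 + 6)/33 = 33/33 = 1

Summary (fraction, with percent):

explained: PC1 0.8182 (81.82%), PC2 0.1818 (18.18%);  cumulative: 0.8182, 1


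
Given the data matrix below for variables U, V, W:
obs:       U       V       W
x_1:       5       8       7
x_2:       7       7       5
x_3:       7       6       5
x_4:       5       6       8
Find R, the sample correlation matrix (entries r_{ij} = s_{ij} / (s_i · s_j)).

Step 1 — column means:
  mean(U) = (5 + 7 + 7 + 5) / 4 = 24/4 = 6
  mean(V) = (8 + 7 + 6 + 6) / 4 = 27/4 = 6.75
  mean(W) = (7 + 5 + 5 + 8) / 4 = 25/4 = 6.25

Step 2 — sample variances and covariances s[i,j] = (1/(n-1)) · Σ_k (x_{k,i} - mean_i) · (x_{k,j} - mean_j), with n-1 = 3:
  s[U,U] = ((-1)·(-1) + (1)·(1) + (1)·(1) + (-1)·(-1)) / 3 = 4/3 = 1.3333
  s[U,V] = ((-1)·(1.25) + (1)·(0.25) + (1)·(-0.75) + (-1)·(-0.75)) / 3 = -1/3 = -0.3333
  s[U,W] = ((-1)·(0.75) + (1)·(-1.25) + (1)·(-1.25) + (-1)·(1.75)) / 3 = -5/3 = -1.6667
  s[V,V] = ((1.25)·(1.25) + (0.25)·(0.25) + (-0.75)·(-0.75) + (-0.75)·(-0.75)) / 3 = 2.75/3 = 0.9167
  s[V,W] = ((1.25)·(0.75) + (0.25)·(-1.25) + (-0.75)·(-1.25) + (-0.75)·(1.75)) / 3 = 0.25/3 = 0.0833
  s[W,W] = ((0.75)·(0.75) + (-1.25)·(-1.25) + (-1.25)·(-1.25) + (1.75)·(1.75)) / 3 = 6.75/3 = 2.25
  Sample standard deviations s_i = √(s[i,i]):
  s(U) = √(1.3333) = 1.1547
  s(V) = √(0.9167) = 0.9574
  s(W) = √(2.25) = 1.5

Step 3 — r_{ij} = s_{ij} / (s_i · s_j):
  r[U,U] = 1 (diagonal).
  r[U,V] = -0.3333 / (1.1547 · 0.9574) = -0.3333 / 1.1055 = -0.3015
  r[U,W] = -1.6667 / (1.1547 · 1.5) = -1.6667 / 1.7321 = -0.9623
  r[V,V] = 1 (diagonal).
  r[V,W] = 0.0833 / (0.9574 · 1.5) = 0.0833 / 1.4361 = 0.058
  r[W,W] = 1 (diagonal).

R is symmetric with unit diagonal. Assembling:

R = [[1, -0.3015, -0.9623],
 [-0.3015, 1, 0.058],
 [-0.9623, 0.058, 1]]


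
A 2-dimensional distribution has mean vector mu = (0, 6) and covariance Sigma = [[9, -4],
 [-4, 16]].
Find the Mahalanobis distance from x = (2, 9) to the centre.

Step 1 — centre the observation: (x - mu) = (2, 3).

Step 2 — invert Sigma. det(Sigma) = 9·16 - (-4)² = 128.
  Sigma^{-1} = (1/det) · [[d, -b], [-b, a]] = [[0.125, 0.0312],
 [0.0312, 0.0703]].

Step 3 — form the quadratic (x - mu)^T · Sigma^{-1} · (x - mu):
  Sigma^{-1} · (x - mu) = (0.3438, 0.2734).
  (x - mu)^T · [Sigma^{-1} · (x - mu)] = (2)·(0.3438) + (3)·(0.2734) = 1.5078.

Step 4 — take square root: d = √(1.5078) ≈ 1.2279.

d(x, mu) = √(1.5078) ≈ 1.2279


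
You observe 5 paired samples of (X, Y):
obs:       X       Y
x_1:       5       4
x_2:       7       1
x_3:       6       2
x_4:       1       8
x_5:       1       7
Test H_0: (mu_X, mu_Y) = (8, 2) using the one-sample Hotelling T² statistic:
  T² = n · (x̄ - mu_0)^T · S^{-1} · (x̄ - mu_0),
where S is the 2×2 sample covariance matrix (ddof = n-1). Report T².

Step 1 — sample mean vector:
  mean(X) = (5 + 7 + 6 + 1 + 1) / 5 = 20/5 = 4
  mean(Y) = (4 + 1 + 2 + 8 + 7) / 5 = 22/5 = 4.4
  x̄ = (4, 4.4),  deviation x̄ - mu_0 = (4, 4.4) - (8, 2) = (-4, 2.4).

Step 2 — sample covariance matrix, S[i,j] = (1/(n-1)) · Σ_k (x_{k,i} - mean_i) · (x_{k,j} - mean_j), divisor n-1 = 4:
  S[X,X] = ((1)·(1) + (3)·(3) + (2)·(2) + (-3)·(-3) + (-3)·(-3)) / 4 = 32/4 = 8
  S[X,Y] = ((1)·(-0.4) + (3)·(-3.4) + (2)·(-2.4) + (-3)·(3.6) + (-3)·(2.6)) / 4 = -34/4 = -8.5
  S[Y,Y] = ((-0.4)·(-0.4) + (-3.4)·(-3.4) + (-2.4)·(-2.4) + (3.6)·(3.6) + (2.6)·(2.6)) / 4 = 37.2/4 = 9.3
  S = [[8, -8.5],
 [-8.5, 9.3]].

Step 3 — invert S. det(S) = 8·9.3 - (-8.5)² = 2.15.
  S^{-1} = (1/det) · [[d, -b], [-b, a]] = [[4.3256, 3.9535],
 [3.9535, 3.7209]].

Step 4 — quadratic form (x̄ - mu_0)^T · S^{-1} · (x̄ - mu_0):
  S^{-1} · (x̄ - mu_0) = (-7.814, -6.8837),
  (x̄ - mu_0)^T · [...] = (-4)·(-7.814) + (2.4)·(-6.8837) = 14.7349.

Step 5 — scale by n: T² = 5 · 14.7349 = 73.6744.

T² ≈ 73.6744


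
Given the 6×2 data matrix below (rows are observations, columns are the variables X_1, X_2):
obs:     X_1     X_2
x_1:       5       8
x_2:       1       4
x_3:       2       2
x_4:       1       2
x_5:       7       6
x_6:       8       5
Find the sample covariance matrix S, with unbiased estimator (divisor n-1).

Step 1 — column means:
  mean(X_1) = (5 + 1 + 2 + 1 + 7 + 8) / 6 = 24/6 = 4
  mean(X_2) = (8 + 4 + 2 + 2 + 6 + 5) / 6 = 27/6 = 4.5

Step 2 — sample covariance S[i,j] = (1/(n-1)) · Σ_k (x_{k,i} - mean_i) · (x_{k,j} - mean_j), with n-1 = 5.
  S[X_1,X_1] = ((1)·(1) + (-3)·(-3) + (-2)·(-2) + (-3)·(-3) + (3)·(3) + (4)·(4)) / 5 = 48/5 = 9.6
  S[X_1,X_2] = ((1)·(3.5) + (-3)·(-0.5) + (-2)·(-2.5) + (-3)·(-2.5) + (3)·(1.5) + (4)·(0.5)) / 5 = 24/5 = 4.8
  S[X_2,X_2] = ((3.5)·(3.5) + (-0.5)·(-0.5) + (-2.5)·(-2.5) + (-2.5)·(-2.5) + (1.5)·(1.5) + (0.5)·(0.5)) / 5 = 27.5/5 = 5.5

S is symmetric (S[j,i] = S[i,j]). Assembling:

S = [[9.6, 4.8],
 [4.8, 5.5]]


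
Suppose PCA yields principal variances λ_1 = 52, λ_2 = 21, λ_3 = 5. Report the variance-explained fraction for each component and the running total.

Step 1 — total variance = trace(Sigma) = Σ λ_i = 52 + 21 + 5 = 78.

Step 2 — fraction explained by component i = λ_i / Σ λ:
  PC1: 52/78 = 0.6667
  PC2: 21/78 = 0.2692
  PC3: 5/78 = 0.0641

Step 3 — cumulative fraction after k components = (λ_1 + ... + λ_k) / Σ λ:
  k = 1: 52/78 = 0.6667
  k = 2: (52 + 21)/78 = 73/78 = 0.9359
  k = 3: (52 + 21 + 5)/78 = 78/78 = 1

Summary (fraction, with percent):

explained: PC1 0.6667 (66.67%), PC2 0.2692 (26.92%), PC3 0.0641 (6.41%);  cumulative: 0.6667, 0.9359, 1


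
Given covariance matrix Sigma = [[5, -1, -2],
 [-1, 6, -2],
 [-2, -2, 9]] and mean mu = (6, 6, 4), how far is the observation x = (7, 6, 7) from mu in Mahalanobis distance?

Step 1 — centre the observation: (x - mu) = (1, 0, 3).

Step 2 — invert Sigma (cofactor / det for 3×3, or solve directly):
  Sigma^{-1} = [[0.2392, 0.0622, 0.067],
 [0.0622, 0.1962, 0.0574],
 [0.067, 0.0574, 0.1388]].

Step 3 — form the quadratic (x - mu)^T · Sigma^{-1} · (x - mu):
  Sigma^{-1} · (x - mu) = (0.4402, 0.2344, 0.4833).
  (x - mu)^T · [Sigma^{-1} · (x - mu)] = (1)·(0.4402) + (0)·(0.2344) + (3)·(0.4833) = 1.89.

Step 4 — take square root: d = √(1.89) ≈ 1.3748.

d(x, mu) = √(1.89) ≈ 1.3748


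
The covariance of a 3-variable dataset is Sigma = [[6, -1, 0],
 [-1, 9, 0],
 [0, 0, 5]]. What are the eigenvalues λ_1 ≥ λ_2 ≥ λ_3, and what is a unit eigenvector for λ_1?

Step 1 — characteristic polynomial p(λ) = det(λI - Sigma) = λ³ - tr·λ² + c_1·λ - det, where tr = trace, c_1 = sum of the principal 2×2 minors, det = det(Sigma):
  tr = 6 + 9 + 5 = 20,
  c_1 = (6·9 - (-1)²) + (6·5 - (0)²) + (9·5 - (0)²) = 53 + 30 + 45 = 128,
  det = 6·(9·5 - (0)²) - (-1)·((-1)·5 - (0)·(0)) + (0)·((-1)·(0) - 9·(0)) = 6·(45) - (-1)·(-5) + (0)·(0) = 265.
  So p(λ) = λ³ - 20λ² + 128λ - 265.
Step 2 — look for an integer root (rational root theorem: any rational root is an integer divisor of 265). Testing λ = 5:
  p(5) = 125 - 500 + 640 - 265 = 0  ✓
  Dividing out (λ - 5): p(λ) = (λ - 5)(λ² - 15λ + 53).
Step 3 — remaining eigenvalues from the quadratic λ² - 15λ + 53 = 0:
  Δ = 15² - 4·53 = 225 - 212 = 13,  λ = (15 ± √13)/2 = (15 ± 3.6056)/2 ≈ 9.3028 or 5.6972.
  Sorted: λ_1 = 9.3028,  λ_2 = 5.6972,  λ_3 = 5  (check: sum = 20 = tr ✓).

Step 4 — unit eigenvector for λ_1 ≈ 9.3028: v spans the null space of (Sigma - λ_1 I), whose rows are
  r_1 = (-3.3028, -1, 0),  r_2 = (-1, -0.3028, 0),  r_3 = (0, 0, -4.3028).
  v is orthogonal to every row, so take v ∝ r_1 × r_3 = ((-1)·(-4.3028) - (0)·(0), (0)·(0) - (-3.3028)·(-4.3028), (-3.3028)·(0) - (-1)·(0)) ≈ (4.3028, -14.2111, 0).
  Let u = (4.3028, -14.2111, 0).
  ||u|| = √((4.3028)² + (-14.2111)² + (0)²) = √(220.4693) ≈ 14.8482,  v_1 = u/||u|| ≈ (0.2898, -0.9571, 0) (||v_1|| = 1).

λ_1 = 9.3028,  λ_2 = 5.6972,  λ_3 = 5;  v_1 ≈ (0.2898, -0.9571, 0)


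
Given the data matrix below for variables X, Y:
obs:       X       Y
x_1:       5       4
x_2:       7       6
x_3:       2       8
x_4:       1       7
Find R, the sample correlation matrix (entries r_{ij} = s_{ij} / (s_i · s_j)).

Step 1 — column means:
  mean(X) = (5 + 7 + 2 + 1) / 4 = 15/4 = 3.75
  mean(Y) = (4 + 6 + 8 + 7) / 4 = 25/4 = 6.25

Step 2 — sample variances and covariances s[i,j] = (1/(n-1)) · Σ_k (x_{k,i} - mean_i) · (x_{k,j} - mean_j), with n-1 = 3:
  s[X,X] = ((1.25)·(1.25) + (3.25)·(3.25) + (-1.75)·(-1.75) + (-2.75)·(-2.75)) / 3 = 22.75/3 = 7.5833
  s[X,Y] = ((1.25)·(-2.25) + (3.25)·(-0.25) + (-1.75)·(1.75) + (-2.75)·(0.75)) / 3 = -8.75/3 = -2.9167
  s[Y,Y] = ((-2.25)·(-2.25) + (-0.25)·(-0.25) + (1.75)·(1.75) + (0.75)·(0.75)) / 3 = 8.75/3 = 2.9167
  Sample standard deviations s_i = √(s[i,i]):
  s(X) = √(7.5833) = 2.7538
  s(Y) = √(2.9167) = 1.7078

Step 3 — r_{ij} = s_{ij} / (s_i · s_j):
  r[X,X] = 1 (diagonal).
  r[X,Y] = -2.9167 / (2.7538 · 1.7078) = -2.9167 / 4.703 = -0.6202
  r[Y,Y] = 1 (diagonal).

R is symmetric with unit diagonal. Assembling:

R = [[1, -0.6202],
 [-0.6202, 1]]


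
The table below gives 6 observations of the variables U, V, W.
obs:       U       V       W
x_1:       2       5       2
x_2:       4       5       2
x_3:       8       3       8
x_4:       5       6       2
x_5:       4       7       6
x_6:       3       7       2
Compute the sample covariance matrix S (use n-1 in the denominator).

Step 1 — column means:
  mean(U) = (2 + 4 + 8 + 5 + 4 + 3) / 6 = 26/6 = 4.3333
  mean(V) = (5 + 5 + 3 + 6 + 7 + 7) / 6 = 33/6 = 5.5
  mean(W) = (2 + 2 + 8 + 2 + 6 + 2) / 6 = 22/6 = 3.6667

Step 2 — sample covariance S[i,j] = (1/(n-1)) · Σ_k (x_{k,i} - mean_i) · (x_{k,j} - mean_j), with n-1 = 5.
  S[U,U] = ((-2.3333)·(-2.3333) + (-0.3333)·(-0.3333) + (3.6667)·(3.6667) + (0.6667)·(0.6667) + (-0.3333)·(-0.3333) + (-1.3333)·(-1.3333)) / 5 = 21.3333/5 = 4.2667
  S[U,V] = ((-2.3333)·(-0.5) + (-0.3333)·(-0.5) + (3.6667)·(-2.5) + (0.6667)·(0.5) + (-0.3333)·(1.5) + (-1.3333)·(1.5)) / 5 = -10/5 = -2
  S[U,W] = ((-2.3333)·(-1.6667) + (-0.3333)·(-1.6667) + (3.6667)·(4.3333) + (0.6667)·(-1.6667) + (-0.3333)·(2.3333) + (-1.3333)·(-1.6667)) / 5 = 20.6667/5 = 4.1333
  S[V,V] = ((-0.5)·(-0.5) + (-0.5)·(-0.5) + (-2.5)·(-2.5) + (0.5)·(0.5) + (1.5)·(1.5) + (1.5)·(1.5)) / 5 = 11.5/5 = 2.3
  S[V,W] = ((-0.5)·(-1.6667) + (-0.5)·(-1.6667) + (-2.5)·(4.3333) + (0.5)·(-1.6667) + (1.5)·(2.3333) + (1.5)·(-1.6667)) / 5 = -9/5 = -1.8
  S[W,W] = ((-1.6667)·(-1.6667) + (-1.6667)·(-1.6667) + (4.3333)·(4.3333) + (-1.6667)·(-1.6667) + (2.3333)·(2.3333) + (-1.6667)·(-1.6667)) / 5 = 35.3333/5 = 7.0667

S is symmetric (S[j,i] = S[i,j]). Assembling:

S = [[4.2667, -2, 4.1333],
 [-2, 2.3, -1.8],
 [4.1333, -1.8, 7.0667]]


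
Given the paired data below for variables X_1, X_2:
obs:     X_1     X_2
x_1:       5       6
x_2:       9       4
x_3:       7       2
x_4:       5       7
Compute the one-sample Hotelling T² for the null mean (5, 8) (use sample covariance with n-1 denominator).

Step 1 — sample mean vector:
  mean(X_1) = (5 + 9 + 7 + 5) / 4 = 26/4 = 6.5
  mean(X_2) = (6 + 4 + 2 + 7) / 4 = 19/4 = 4.75
  x̄ = (6.5, 4.75),  deviation x̄ - mu_0 = (6.5, 4.75) - (5, 8) = (1.5, -3.25).

Step 2 — sample covariance matrix, S[i,j] = (1/(n-1)) · Σ_k (x_{k,i} - mean_i) · (x_{k,j} - mean_j), divisor n-1 = 3:
  S[X_1,X_1] = ((-1.5)·(-1.5) + (2.5)·(2.5) + (0.5)·(0.5) + (-1.5)·(-1.5)) / 3 = 11/3 = 3.6667
  S[X_1,X_2] = ((-1.5)·(1.25) + (2.5)·(-0.75) + (0.5)·(-2.75) + (-1.5)·(2.25)) / 3 = -8.5/3 = -2.8333
  S[X_2,X_2] = ((1.25)·(1.25) + (-0.75)·(-0.75) + (-2.75)·(-2.75) + (2.25)·(2.25)) / 3 = 14.75/3 = 4.9167
  S = [[3.6667, -2.8333],
 [-2.8333, 4.9167]].

Step 3 — invert S. det(S) = 3.6667·4.9167 - (-2.8333)² = 10.
  S^{-1} = (1/det) · [[d, -b], [-b, a]] = [[0.4917, 0.2833],
 [0.2833, 0.3667]].

Step 4 — quadratic form (x̄ - mu_0)^T · S^{-1} · (x̄ - mu_0):
  S^{-1} · (x̄ - mu_0) = (-0.1833, -0.7667),
  (x̄ - mu_0)^T · [...] = (1.5)·(-0.1833) + (-3.25)·(-0.7667) = 2.2167.

Step 5 — scale by n: T² = 4 · 2.2167 = 8.8667.

T² ≈ 8.8667


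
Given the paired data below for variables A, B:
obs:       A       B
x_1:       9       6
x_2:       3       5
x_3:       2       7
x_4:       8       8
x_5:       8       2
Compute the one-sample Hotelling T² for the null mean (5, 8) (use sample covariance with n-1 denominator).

Step 1 — sample mean vector:
  mean(A) = (9 + 3 + 2 + 8 + 8) / 5 = 30/5 = 6
  mean(B) = (6 + 5 + 7 + 8 + 2) / 5 = 28/5 = 5.6
  x̄ = (6, 5.6),  deviation x̄ - mu_0 = (6, 5.6) - (5, 8) = (1, -2.4).

Step 2 — sample covariance matrix, S[i,j] = (1/(n-1)) · Σ_k (x_{k,i} - mean_i) · (x_{k,j} - mean_j), divisor n-1 = 4:
  S[A,A] = ((3)·(3) + (-3)·(-3) + (-4)·(-4) + (2)·(2) + (2)·(2)) / 4 = 42/4 = 10.5
  S[A,B] = ((3)·(0.4) + (-3)·(-0.6) + (-4)·(1.4) + (2)·(2.4) + (2)·(-3.6)) / 4 = -5/4 = -1.25
  S[B,B] = ((0.4)·(0.4) + (-0.6)·(-0.6) + (1.4)·(1.4) + (2.4)·(2.4) + (-3.6)·(-3.6)) / 4 = 21.2/4 = 5.3
  S = [[10.5, -1.25],
 [-1.25, 5.3]].

Step 3 — invert S. det(S) = 10.5·5.3 - (-1.25)² = 54.0875.
  S^{-1} = (1/det) · [[d, -b], [-b, a]] = [[0.098, 0.0231],
 [0.0231, 0.1941]].

Step 4 — quadratic form (x̄ - mu_0)^T · S^{-1} · (x̄ - mu_0):
  S^{-1} · (x̄ - mu_0) = (0.0425, -0.4428),
  (x̄ - mu_0)^T · [...] = (1)·(0.0425) + (-2.4)·(-0.4428) = 1.1052.

Step 5 — scale by n: T² = 5 · 1.1052 = 5.5262.

T² ≈ 5.5262


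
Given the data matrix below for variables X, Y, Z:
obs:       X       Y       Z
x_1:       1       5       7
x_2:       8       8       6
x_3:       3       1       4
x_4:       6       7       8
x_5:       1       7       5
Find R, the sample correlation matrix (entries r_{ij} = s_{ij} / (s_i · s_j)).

Step 1 — column means:
  mean(X) = (1 + 8 + 3 + 6 + 1) / 5 = 19/5 = 3.8
  mean(Y) = (5 + 8 + 1 + 7 + 7) / 5 = 28/5 = 5.6
  mean(Z) = (7 + 6 + 4 + 8 + 5) / 5 = 30/5 = 6

Step 2 — sample variances and covariances s[i,j] = (1/(n-1)) · Σ_k (x_{k,i} - mean_i) · (x_{k,j} - mean_j), with n-1 = 4:
  s[X,X] = ((-2.8)·(-2.8) + (4.2)·(4.2) + (-0.8)·(-0.8) + (2.2)·(2.2) + (-2.8)·(-2.8)) / 4 = 38.8/4 = 9.7
  s[X,Y] = ((-2.8)·(-0.6) + (4.2)·(2.4) + (-0.8)·(-4.6) + (2.2)·(1.4) + (-2.8)·(1.4)) / 4 = 14.6/4 = 3.65
  s[X,Z] = ((-2.8)·(1) + (4.2)·(0) + (-0.8)·(-2) + (2.2)·(2) + (-2.8)·(-1)) / 4 = 6/4 = 1.5
  s[Y,Y] = ((-0.6)·(-0.6) + (2.4)·(2.4) + (-4.6)·(-4.6) + (1.4)·(1.4) + (1.4)·(1.4)) / 4 = 31.2/4 = 7.8
  s[Y,Z] = ((-0.6)·(1) + (2.4)·(0) + (-4.6)·(-2) + (1.4)·(2) + (1.4)·(-1)) / 4 = 10/4 = 2.5
  s[Z,Z] = ((1)·(1) + (0)·(0) + (-2)·(-2) + (2)·(2) + (-1)·(-1)) / 4 = 10/4 = 2.5
  Sample standard deviations s_i = √(s[i,i]):
  s(X) = √(9.7) = 3.1145
  s(Y) = √(7.8) = 2.7928
  s(Z) = √(2.5) = 1.5811

Step 3 — r_{ij} = s_{ij} / (s_i · s_j):
  r[X,X] = 1 (diagonal).
  r[X,Y] = 3.65 / (3.1145 · 2.7928) = 3.65 / 8.6983 = 0.4196
  r[X,Z] = 1.5 / (3.1145 · 1.5811) = 1.5 / 4.9244 = 0.3046
  r[Y,Y] = 1 (diagonal).
  r[Y,Z] = 2.5 / (2.7928 · 1.5811) = 2.5 / 4.4159 = 0.5661
  r[Z,Z] = 1 (diagonal).

R is symmetric with unit diagonal. Assembling:

R = [[1, 0.4196, 0.3046],
 [0.4196, 1, 0.5661],
 [0.3046, 0.5661, 1]]


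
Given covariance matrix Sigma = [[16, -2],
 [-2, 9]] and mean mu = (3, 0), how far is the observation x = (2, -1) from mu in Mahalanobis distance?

Step 1 — centre the observation: (x - mu) = (-1, -1).

Step 2 — invert Sigma. det(Sigma) = 16·9 - (-2)² = 140.
  Sigma^{-1} = (1/det) · [[d, -b], [-b, a]] = [[0.0643, 0.0143],
 [0.0143, 0.1143]].

Step 3 — form the quadratic (x - mu)^T · Sigma^{-1} · (x - mu):
  Sigma^{-1} · (x - mu) = (-0.0786, -0.1286).
  (x - mu)^T · [Sigma^{-1} · (x - mu)] = (-1)·(-0.0786) + (-1)·(-0.1286) = 0.2071.

Step 4 — take square root: d = √(0.2071) ≈ 0.4551.

d(x, mu) = √(0.2071) ≈ 0.4551


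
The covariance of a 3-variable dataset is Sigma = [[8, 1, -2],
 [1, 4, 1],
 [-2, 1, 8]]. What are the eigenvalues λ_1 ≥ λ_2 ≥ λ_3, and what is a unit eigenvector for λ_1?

Step 1 — characteristic polynomial p(λ) = det(λI - Sigma) = λ³ - tr·λ² + c_1·λ - det, where tr = trace, c_1 = sum of the principal 2×2 minors, det = det(Sigma):
  tr = 8 + 4 + 8 = 20,
  c_1 = (8·4 - (1)²) + (8·8 - (-2)²) + (4·8 - (1)²) = 31 + 60 + 31 = 122,
  det = 8·(4·8 - (1)²) - (1)·((1)·8 - (1)·(-2)) + (-2)·((1)·(1) - 4·(-2)) = 8·(31) - (1)·(10) + (-2)·(9) = 220.
  So p(λ) = λ³ - 20λ² + 122λ - 220.
Step 2 — look for an integer root (rational root theorem: any rational root is an integer divisor of 220). Testing λ = 10:
  p(10) = 1000 - 2000 + 1220 - 220 = 0  ✓
  Dividing out (λ - 10): p(λ) = (λ - 10)(λ² - 10λ + 22).
Step 3 — remaining eigenvalues from the quadratic λ² - 10λ + 22 = 0:
  Δ = 10² - 4·22 = 100 - 88 = 12,  λ = (10 ± √12)/2 = (10 ± 3.4641)/2 ≈ 6.7321 or 3.2679.
  Sorted: λ_1 = 10,  λ_2 = 6.7321,  λ_3 = 3.2679  (check: sum = 20 = tr ✓).

Step 4 — unit eigenvector for λ_1 = 10: v spans the null space of (Sigma - λ_1 I), whose rows are
  r_1 = (-2, 1, -2),  r_2 = (1, -6, 1),  r_3 = (-2, 1, -2).
  v is orthogonal to every row, so take v ∝ r_1 × r_2 = ((1)·(1) - (-2)·(-6), (-2)·(1) - (-2)·(1), (-2)·(-6) - (1)·(1)) = (-11, 0, 11).
  Rescale (divide by 11; multiply by -1 so the first nonzero entry is positive): u = (1, 0, -1).
  ||u|| = √((1)² + (0)² + (-1)²) = √(2) ≈ 1.4142,  v_1 = u/||u|| ≈ (0.7071, 0, -0.7071) (||v_1|| = 1).

λ_1 = 10,  λ_2 = 6.7321,  λ_3 = 3.2679;  v_1 ≈ (0.7071, 0, -0.7071)


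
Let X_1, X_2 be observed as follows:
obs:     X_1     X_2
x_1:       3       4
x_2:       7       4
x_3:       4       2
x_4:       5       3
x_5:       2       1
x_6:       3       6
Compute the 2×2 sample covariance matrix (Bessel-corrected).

Step 1 — column means:
  mean(X_1) = (3 + 7 + 4 + 5 + 2 + 3) / 6 = 24/6 = 4
  mean(X_2) = (4 + 4 + 2 + 3 + 1 + 6) / 6 = 20/6 = 3.3333

Step 2 — sample covariance S[i,j] = (1/(n-1)) · Σ_k (x_{k,i} - mean_i) · (x_{k,j} - mean_j), with n-1 = 5.
  S[X_1,X_1] = ((-1)·(-1) + (3)·(3) + (0)·(0) + (1)·(1) + (-2)·(-2) + (-1)·(-1)) / 5 = 16/5 = 3.2
  S[X_1,X_2] = ((-1)·(0.6667) + (3)·(0.6667) + (0)·(-1.3333) + (1)·(-0.3333) + (-2)·(-2.3333) + (-1)·(2.6667)) / 5 = 3/5 = 0.6
  S[X_2,X_2] = ((0.6667)·(0.6667) + (0.6667)·(0.6667) + (-1.3333)·(-1.3333) + (-0.3333)·(-0.3333) + (-2.3333)·(-2.3333) + (2.6667)·(2.6667)) / 5 = 15.3333/5 = 3.0667

S is symmetric (S[j,i] = S[i,j]). Assembling:

S = [[3.2, 0.6],
 [0.6, 3.0667]]


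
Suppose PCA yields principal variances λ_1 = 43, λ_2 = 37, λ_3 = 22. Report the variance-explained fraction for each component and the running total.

Step 1 — total variance = trace(Sigma) = Σ λ_i = 43 + 37 + 22 = 102.

Step 2 — fraction explained by component i = λ_i / Σ λ:
  PC1: 43/102 = 0.4216
  PC2: 37/102 = 0.3627
  PC3: 22/102 = 0.2157

Step 3 — cumulative fraction after k components = (λ_1 + ... + λ_k) / Σ λ:
  k = 1: 43/102 = 0.4216
  k = 2: (43 + 37)/102 = 80/102 = 0.7843
  k = 3: (43 + 37 + 22)/102 = 102/102 = 1

Summary (fraction, with percent):

explained: PC1 0.4216 (42.16%), PC2 0.3627 (36.27%), PC3 0.2157 (21.57%);  cumulative: 0.4216, 0.7843, 1


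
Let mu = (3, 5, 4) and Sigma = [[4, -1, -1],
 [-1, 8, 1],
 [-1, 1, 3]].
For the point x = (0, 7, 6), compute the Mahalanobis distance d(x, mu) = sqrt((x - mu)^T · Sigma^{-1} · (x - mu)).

Step 1 — centre the observation: (x - mu) = (-3, 2, 2).

Step 2 — invert Sigma (cofactor / det for 3×3, or solve directly):
  Sigma^{-1} = [[0.2771, 0.0241, 0.0843],
 [0.0241, 0.1325, -0.0361],
 [0.0843, -0.0361, 0.3735]].

Step 3 — form the quadratic (x - mu)^T · Sigma^{-1} · (x - mu):
  Sigma^{-1} · (x - mu) = (-0.6145, 0.1205, 0.4217).
  (x - mu)^T · [Sigma^{-1} · (x - mu)] = (-3)·(-0.6145) + (2)·(0.1205) + (2)·(0.4217) = 2.9277.

Step 4 — take square root: d = √(2.9277) ≈ 1.7111.

d(x, mu) = √(2.9277) ≈ 1.7111


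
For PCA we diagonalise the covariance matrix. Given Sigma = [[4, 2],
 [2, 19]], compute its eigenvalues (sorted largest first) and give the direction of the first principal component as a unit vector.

Step 1 — characteristic polynomial of 2×2 Sigma:
  det(Sigma - λI) = λ² - trace · λ + det = 0.
  trace = 4 + 19 = 23, det = 4·19 - (2)² = 72.
Step 2 — discriminant:
  Δ = trace² - 4·det = 529 - 288 = 241.
Step 3 — eigenvalues:
  λ = (trace ± √Δ)/2 = (23 ± 15.5242)/2,
  λ_1 = 19.2621,  λ_2 = 3.7379.

Step 4 — unit eigenvector for λ_1: solve (Sigma - λ_1 I)v = 0. First row:
  (4 - 19.2621)·v_x + (2)·v_y = 0, i.e. (-15.2621)·v_x + (2)·v_y = 0,
  so v ∝ (b, λ_1 - a) = (2, 15.2621) = u.
  ||u|| = √((2)² + (15.2621)²) = √(236.9313) ≈ 15.3926,
  v_1 = u/||u|| ≈ (0.1299, 0.9915) (||v_1|| = 1).

λ_1 = 19.2621,  λ_2 = 3.7379;  v_1 ≈ (0.1299, 0.9915)


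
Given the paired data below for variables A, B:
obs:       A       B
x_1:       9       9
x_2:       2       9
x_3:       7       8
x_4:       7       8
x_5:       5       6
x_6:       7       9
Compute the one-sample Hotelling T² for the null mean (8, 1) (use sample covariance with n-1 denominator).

Step 1 — sample mean vector:
  mean(A) = (9 + 2 + 7 + 7 + 5 + 7) / 6 = 37/6 = 6.1667
  mean(B) = (9 + 9 + 8 + 8 + 6 + 9) / 6 = 49/6 = 8.1667
  x̄ = (6.1667, 8.1667),  deviation x̄ - mu_0 = (6.1667, 8.1667) - (8, 1) = (-1.8333, 7.1667).

Step 2 — sample covariance matrix, S[i,j] = (1/(n-1)) · Σ_k (x_{k,i} - mean_i) · (x_{k,j} - mean_j), divisor n-1 = 5:
  S[A,A] = ((2.8333)·(2.8333) + (-4.1667)·(-4.1667) + (0.8333)·(0.8333) + (0.8333)·(0.8333) + (-1.1667)·(-1.1667) + (0.8333)·(0.8333)) / 5 = 28.8333/5 = 5.7667
  S[A,B] = ((2.8333)·(0.8333) + (-4.1667)·(0.8333) + (0.8333)·(-0.1667) + (0.8333)·(-0.1667) + (-1.1667)·(-2.1667) + (0.8333)·(0.8333)) / 5 = 1.8333/5 = 0.3667
  S[B,B] = ((0.8333)·(0.8333) + (0.8333)·(0.8333) + (-0.1667)·(-0.1667) + (-0.1667)·(-0.1667) + (-2.1667)·(-2.1667) + (0.8333)·(0.8333)) / 5 = 6.8333/5 = 1.3667
  S = [[5.7667, 0.3667],
 [0.3667, 1.3667]].

Step 3 — invert S. det(S) = 5.7667·1.3667 - (0.3667)² = 7.7467.
  S^{-1} = (1/det) · [[d, -b], [-b, a]] = [[0.1764, -0.0473],
 [-0.0473, 0.7444]].

Step 4 — quadratic form (x̄ - mu_0)^T · S^{-1} · (x̄ - mu_0):
  S^{-1} · (x̄ - mu_0) = (-0.6627, 5.4217),
  (x̄ - mu_0)^T · [...] = (-1.8333)·(-0.6627) + (7.1667)·(5.4217) = 40.0703.

Step 5 — scale by n: T² = 6 · 40.0703 = 240.4217.

T² ≈ 240.4217


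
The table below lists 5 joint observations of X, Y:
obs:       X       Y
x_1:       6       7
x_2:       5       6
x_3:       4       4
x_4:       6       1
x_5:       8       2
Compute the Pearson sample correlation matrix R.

Step 1 — column means:
  mean(X) = (6 + 5 + 4 + 6 + 8) / 5 = 29/5 = 5.8
  mean(Y) = (7 + 6 + 4 + 1 + 2) / 5 = 20/5 = 4

Step 2 — sample variances and covariances s[i,j] = (1/(n-1)) · Σ_k (x_{k,i} - mean_i) · (x_{k,j} - mean_j), with n-1 = 4:
  s[X,X] = ((0.2)·(0.2) + (-0.8)·(-0.8) + (-1.8)·(-1.8) + (0.2)·(0.2) + (2.2)·(2.2)) / 4 = 8.8/4 = 2.2
  s[X,Y] = ((0.2)·(3) + (-0.8)·(2) + (-1.8)·(0) + (0.2)·(-3) + (2.2)·(-2)) / 4 = -6/4 = -1.5
  s[Y,Y] = ((3)·(3) + (2)·(2) + (0)·(0) + (-3)·(-3) + (-2)·(-2)) / 4 = 26/4 = 6.5
  Sample standard deviations s_i = √(s[i,i]):
  s(X) = √(2.2) = 1.4832
  s(Y) = √(6.5) = 2.5495

Step 3 — r_{ij} = s_{ij} / (s_i · s_j):
  r[X,X] = 1 (diagonal).
  r[X,Y] = -1.5 / (1.4832 · 2.5495) = -1.5 / 3.7815 = -0.3967
  r[Y,Y] = 1 (diagonal).

R is symmetric with unit diagonal. Assembling:

R = [[1, -0.3967],
 [-0.3967, 1]]


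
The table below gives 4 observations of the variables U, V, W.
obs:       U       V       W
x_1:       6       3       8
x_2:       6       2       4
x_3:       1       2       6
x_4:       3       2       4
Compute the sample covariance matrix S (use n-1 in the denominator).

Step 1 — column means:
  mean(U) = (6 + 6 + 1 + 3) / 4 = 16/4 = 4
  mean(V) = (3 + 2 + 2 + 2) / 4 = 9/4 = 2.25
  mean(W) = (8 + 4 + 6 + 4) / 4 = 22/4 = 5.5

Step 2 — sample covariance S[i,j] = (1/(n-1)) · Σ_k (x_{k,i} - mean_i) · (x_{k,j} - mean_j), with n-1 = 3.
  S[U,U] = ((2)·(2) + (2)·(2) + (-3)·(-3) + (-1)·(-1)) / 3 = 18/3 = 6
  S[U,V] = ((2)·(0.75) + (2)·(-0.25) + (-3)·(-0.25) + (-1)·(-0.25)) / 3 = 2/3 = 0.6667
  S[U,W] = ((2)·(2.5) + (2)·(-1.5) + (-3)·(0.5) + (-1)·(-1.5)) / 3 = 2/3 = 0.6667
  S[V,V] = ((0.75)·(0.75) + (-0.25)·(-0.25) + (-0.25)·(-0.25) + (-0.25)·(-0.25)) / 3 = 0.75/3 = 0.25
  S[V,W] = ((0.75)·(2.5) + (-0.25)·(-1.5) + (-0.25)·(0.5) + (-0.25)·(-1.5)) / 3 = 2.5/3 = 0.8333
  S[W,W] = ((2.5)·(2.5) + (-1.5)·(-1.5) + (0.5)·(0.5) + (-1.5)·(-1.5)) / 3 = 11/3 = 3.6667

S is symmetric (S[j,i] = S[i,j]). Assembling:

S = [[6, 0.6667, 0.6667],
 [0.6667, 0.25, 0.8333],
 [0.6667, 0.8333, 3.6667]]


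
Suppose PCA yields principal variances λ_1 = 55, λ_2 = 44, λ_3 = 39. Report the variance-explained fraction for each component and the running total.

Step 1 — total variance = trace(Sigma) = Σ λ_i = 55 + 44 + 39 = 138.

Step 2 — fraction explained by component i = λ_i / Σ λ:
  PC1: 55/138 = 0.3986
  PC2: 44/138 = 0.3188
  PC3: 39/138 = 0.2826

Step 3 — cumulative fraction after k components = (λ_1 + ... + λ_k) / Σ λ:
  k = 1: 55/138 = 0.3986
  k = 2: (55 + 44)/138 = 99/138 = 0.7174
  k = 3: (55 + 44 + 39)/138 = 138/138 = 1

Summary (fraction, with percent):

explained: PC1 0.3986 (39.86%), PC2 0.3188 (31.88%), PC3 0.2826 (28.26%);  cumulative: 0.3986, 0.7174, 1


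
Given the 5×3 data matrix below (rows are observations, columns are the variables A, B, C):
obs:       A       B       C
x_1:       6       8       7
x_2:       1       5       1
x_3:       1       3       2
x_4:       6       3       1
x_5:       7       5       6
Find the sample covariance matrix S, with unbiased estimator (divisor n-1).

Step 1 — column means:
  mean(A) = (6 + 1 + 1 + 6 + 7) / 5 = 21/5 = 4.2
  mean(B) = (8 + 5 + 3 + 3 + 5) / 5 = 24/5 = 4.8
  mean(C) = (7 + 1 + 2 + 1 + 6) / 5 = 17/5 = 3.4

Step 2 — sample covariance S[i,j] = (1/(n-1)) · Σ_k (x_{k,i} - mean_i) · (x_{k,j} - mean_j), with n-1 = 4.
  S[A,A] = ((1.8)·(1.8) + (-3.2)·(-3.2) + (-3.2)·(-3.2) + (1.8)·(1.8) + (2.8)·(2.8)) / 4 = 34.8/4 = 8.7
  S[A,B] = ((1.8)·(3.2) + (-3.2)·(0.2) + (-3.2)·(-1.8) + (1.8)·(-1.8) + (2.8)·(0.2)) / 4 = 8.2/4 = 2.05
  S[A,C] = ((1.8)·(3.6) + (-3.2)·(-2.4) + (-3.2)·(-1.4) + (1.8)·(-2.4) + (2.8)·(2.6)) / 4 = 21.6/4 = 5.4
  S[B,B] = ((3.2)·(3.2) + (0.2)·(0.2) + (-1.8)·(-1.8) + (-1.8)·(-1.8) + (0.2)·(0.2)) / 4 = 16.8/4 = 4.2
  S[B,C] = ((3.2)·(3.6) + (0.2)·(-2.4) + (-1.8)·(-1.4) + (-1.8)·(-2.4) + (0.2)·(2.6)) / 4 = 18.4/4 = 4.6
  S[C,C] = ((3.6)·(3.6) + (-2.4)·(-2.4) + (-1.4)·(-1.4) + (-2.4)·(-2.4) + (2.6)·(2.6)) / 4 = 33.2/4 = 8.3

S is symmetric (S[j,i] = S[i,j]). Assembling:

S = [[8.7, 2.05, 5.4],
 [2.05, 4.2, 4.6],
 [5.4, 4.6, 8.3]]


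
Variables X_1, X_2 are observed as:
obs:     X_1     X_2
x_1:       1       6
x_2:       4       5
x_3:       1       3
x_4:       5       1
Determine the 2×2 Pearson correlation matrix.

Step 1 — column means:
  mean(X_1) = (1 + 4 + 1 + 5) / 4 = 11/4 = 2.75
  mean(X_2) = (6 + 5 + 3 + 1) / 4 = 15/4 = 3.75

Step 2 — sample variances and covariances s[i,j] = (1/(n-1)) · Σ_k (x_{k,i} - mean_i) · (x_{k,j} - mean_j), with n-1 = 3:
  s[X_1,X_1] = ((-1.75)·(-1.75) + (1.25)·(1.25) + (-1.75)·(-1.75) + (2.25)·(2.25)) / 3 = 12.75/3 = 4.25
  s[X_1,X_2] = ((-1.75)·(2.25) + (1.25)·(1.25) + (-1.75)·(-0.75) + (2.25)·(-2.75)) / 3 = -7.25/3 = -2.4167
  s[X_2,X_2] = ((2.25)·(2.25) + (1.25)·(1.25) + (-0.75)·(-0.75) + (-2.75)·(-2.75)) / 3 = 14.75/3 = 4.9167
  Sample standard deviations s_i = √(s[i,i]):
  s(X_1) = √(4.25) = 2.0616
  s(X_2) = √(4.9167) = 2.2174

Step 3 — r_{ij} = s_{ij} / (s_i · s_j):
  r[X_1,X_1] = 1 (diagonal).
  r[X_1,X_2] = -2.4167 / (2.0616 · 2.2174) = -2.4167 / 4.5712 = -0.5287
  r[X_2,X_2] = 1 (diagonal).

R is symmetric with unit diagonal. Assembling:

R = [[1, -0.5287],
 [-0.5287, 1]]


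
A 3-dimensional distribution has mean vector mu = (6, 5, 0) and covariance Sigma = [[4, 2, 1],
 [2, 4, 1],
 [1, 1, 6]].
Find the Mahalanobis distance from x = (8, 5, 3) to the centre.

Step 1 — centre the observation: (x - mu) = (2, 0, 3).

Step 2 — invert Sigma (cofactor / det for 3×3, or solve directly):
  Sigma^{-1} = [[0.3382, -0.1618, -0.0294],
 [-0.1618, 0.3382, -0.0294],
 [-0.0294, -0.0294, 0.1765]].

Step 3 — form the quadratic (x - mu)^T · Sigma^{-1} · (x - mu):
  Sigma^{-1} · (x - mu) = (0.5882, -0.4118, 0.4706).
  (x - mu)^T · [Sigma^{-1} · (x - mu)] = (2)·(0.5882) + (0)·(-0.4118) + (3)·(0.4706) = 2.5882.

Step 4 — take square root: d = √(2.5882) ≈ 1.6088.

d(x, mu) = √(2.5882) ≈ 1.6088


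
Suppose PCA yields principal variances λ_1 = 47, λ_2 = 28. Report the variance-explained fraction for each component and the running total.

Step 1 — total variance = trace(Sigma) = Σ λ_i = 47 + 28 = 75.

Step 2 — fraction explained by component i = λ_i / Σ λ:
  PC1: 47/75 = 0.6267
  PC2: 28/75 = 0.3733

Step 3 — cumulative fraction after k components = (λ_1 + ... + λ_k) / Σ λ:
  k = 1: 47/75 = 0.6267
  k = 2: (47 + 28)/75 = 75/75 = 1

Summary (fraction, with percent):

explained: PC1 0.6267 (62.67%), PC2 0.3733 (37.33%);  cumulative: 0.6267, 1


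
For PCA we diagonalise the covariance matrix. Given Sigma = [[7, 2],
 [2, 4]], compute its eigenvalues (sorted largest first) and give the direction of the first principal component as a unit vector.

Step 1 — characteristic polynomial of 2×2 Sigma:
  det(Sigma - λI) = λ² - trace · λ + det = 0.
  trace = 7 + 4 = 11, det = 7·4 - (2)² = 24.
Step 2 — discriminant:
  Δ = trace² - 4·det = 121 - 96 = 25.
Step 3 — eigenvalues:
  λ = (trace ± √Δ)/2 = (11 ± 5)/2,
  λ_1 = 8,  λ_2 = 3.

Step 4 — unit eigenvector for λ_1: solve (Sigma - λ_1 I)v = 0. First row:
  (7 - 8)·v_x + (2)·v_y = 0, i.e. (-1)·v_x + (2)·v_y = 0,
  so v ∝ (b, λ_1 - a) = (2, 1) = u.
  ||u|| = √((2)² + (1)²) = √(5) ≈ 2.2361,
  v_1 = u/||u|| ≈ (0.8944, 0.4472) (||v_1|| = 1).

λ_1 = 8,  λ_2 = 3;  v_1 ≈ (0.8944, 0.4472)
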